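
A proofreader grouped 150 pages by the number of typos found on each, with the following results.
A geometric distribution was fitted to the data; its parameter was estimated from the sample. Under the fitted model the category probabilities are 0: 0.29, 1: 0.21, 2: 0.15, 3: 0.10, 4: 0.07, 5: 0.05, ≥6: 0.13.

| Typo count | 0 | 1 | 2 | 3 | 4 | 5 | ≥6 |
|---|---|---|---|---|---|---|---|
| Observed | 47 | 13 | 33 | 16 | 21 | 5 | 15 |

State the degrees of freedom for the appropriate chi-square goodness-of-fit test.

5

There are k = 7 categories and 1 parameter estimated from the data, so df = 7 − 1 − 1 = 5.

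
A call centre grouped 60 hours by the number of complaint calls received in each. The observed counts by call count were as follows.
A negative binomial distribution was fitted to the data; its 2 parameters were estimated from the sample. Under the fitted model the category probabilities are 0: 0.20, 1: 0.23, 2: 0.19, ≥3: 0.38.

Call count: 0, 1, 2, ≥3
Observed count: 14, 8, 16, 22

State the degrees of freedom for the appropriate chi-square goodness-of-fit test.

There are k = 4 categories and 2 parameters estimated from the data, so df = 4 − 1 − 2 = 1.

1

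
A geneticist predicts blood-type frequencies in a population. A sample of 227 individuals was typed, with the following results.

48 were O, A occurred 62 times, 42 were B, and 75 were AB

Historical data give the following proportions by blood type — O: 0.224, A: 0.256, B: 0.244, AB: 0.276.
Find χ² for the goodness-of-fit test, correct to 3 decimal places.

Expected counts E_i = n·p_i: 227×0.224 = 50.848, 227×0.256 = 58.112, 227×0.244 = 55.388, 227×0.276 = 62.652.
cat         O        E   (O−E)²/E
O          48   50.848     0.1595
A          62   58.112     0.2601
B          42   55.388     3.2361
AB         75   62.652     2.4337
Sum = 6.089

6.089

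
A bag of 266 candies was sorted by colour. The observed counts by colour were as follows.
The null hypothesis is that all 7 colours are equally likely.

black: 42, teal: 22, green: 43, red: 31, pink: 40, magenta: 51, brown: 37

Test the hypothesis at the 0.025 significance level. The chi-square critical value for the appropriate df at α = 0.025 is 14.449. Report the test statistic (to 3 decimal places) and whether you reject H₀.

13.684; do not reject

Expected count for each of the 7 categories: 266/7 = 38.
χ² = (42−38)²/38 + (22−38)²/38 + (43−38)²/38 + (31−38)²/38 + (40−38)²/38 + (51−38)²/38 + (37−38)²/38
   = 0.4211 + 6.7368 + 0.6579 + 1.2895 + 0.1053 + 4.4474 + 0.0263
Sum = 13.684
df = 6. Since 13.684 < 14.449, we do not reject H₀.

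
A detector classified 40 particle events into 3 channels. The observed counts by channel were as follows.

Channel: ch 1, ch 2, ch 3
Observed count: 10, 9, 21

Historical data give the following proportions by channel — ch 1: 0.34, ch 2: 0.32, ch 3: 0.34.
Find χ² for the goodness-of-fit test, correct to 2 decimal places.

Expected counts E_i = n·p_i: 40×0.34 = 13.6, 40×0.32 = 12.8, 40×0.34 = 13.6.
cat         O        E   (O−E)²/E
ch 1       10     13.6      0.953
ch 2        9     12.8      1.128
ch 3       21     13.6      4.026
Sum = 6.11

6.11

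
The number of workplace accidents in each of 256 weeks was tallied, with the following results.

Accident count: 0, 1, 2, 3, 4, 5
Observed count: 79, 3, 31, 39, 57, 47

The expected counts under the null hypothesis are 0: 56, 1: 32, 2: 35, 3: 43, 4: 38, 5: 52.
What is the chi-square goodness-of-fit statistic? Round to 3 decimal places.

χ² = (79−56)²/56 + (3−32)²/32 + (31−35)²/35 + (39−43)²/43 + (57−38)²/38 + (47−52)²/52
   = 9.4464 + 26.2813 + 0.4571 + 0.3721 + 9.5000 + 0.4808
Sum = 46.538

46.538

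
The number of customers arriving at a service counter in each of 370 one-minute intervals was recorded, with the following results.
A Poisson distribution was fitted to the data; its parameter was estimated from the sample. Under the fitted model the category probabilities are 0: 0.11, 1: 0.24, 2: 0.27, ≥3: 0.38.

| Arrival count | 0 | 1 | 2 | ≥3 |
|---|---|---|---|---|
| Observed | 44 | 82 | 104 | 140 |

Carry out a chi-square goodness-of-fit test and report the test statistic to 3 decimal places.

0.959

Expected counts E_i = n·p_i: 370×0.11 = 40.7, 370×0.24 = 88.8, 370×0.27 = 99.9, 370×0.38 = 140.6.
χ² = (44−40.7)²/40.7 + (82−88.8)²/88.8 + (104−99.9)²/99.9 + (140−140.6)²/140.6
   = 0.2676 + 0.5207 + 0.1683 + 0.0026
Sum = 0.959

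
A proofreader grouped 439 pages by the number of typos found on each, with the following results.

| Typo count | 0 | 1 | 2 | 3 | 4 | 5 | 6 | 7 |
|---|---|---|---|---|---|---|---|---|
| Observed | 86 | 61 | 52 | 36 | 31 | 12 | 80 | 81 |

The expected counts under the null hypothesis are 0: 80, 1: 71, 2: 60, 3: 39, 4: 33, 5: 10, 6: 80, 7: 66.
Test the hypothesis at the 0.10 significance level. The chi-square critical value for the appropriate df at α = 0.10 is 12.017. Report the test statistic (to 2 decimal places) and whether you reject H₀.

cat         O        E   (O−E)²/E
0          86       80      0.450
1          61       71      1.408
2          52       60      1.067
3          36       39      0.231
4          31       33      0.121
5          12       10      0.400
6          80       80      0.000
7          81       66      3.409
Sum = 7.09
df = 7. Since 7.09 < 12.017, we do not reject H₀.

7.09; do not reject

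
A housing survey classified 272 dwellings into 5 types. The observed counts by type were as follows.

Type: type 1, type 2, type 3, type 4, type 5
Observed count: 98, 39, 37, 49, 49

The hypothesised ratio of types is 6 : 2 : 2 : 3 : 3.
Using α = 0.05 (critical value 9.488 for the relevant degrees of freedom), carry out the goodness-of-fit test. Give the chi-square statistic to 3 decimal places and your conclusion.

1.314; do not reject

Ratio total = 16. Expected counts: 272×6/16 = 102, 272×2/16 = 34, 272×2/16 = 34, 272×3/16 = 51, 272×3/16 = 51.
χ² = (98−102)²/102 + (39−34)²/34 + (37−34)²/34 + (49−51)²/51 + (49−51)²/51
   = 0.1569 + 0.7353 + 0.2647 + 0.0784 + 0.0784
Sum = 1.314
df = 4. Since 1.314 < 9.488, we do not reject H₀.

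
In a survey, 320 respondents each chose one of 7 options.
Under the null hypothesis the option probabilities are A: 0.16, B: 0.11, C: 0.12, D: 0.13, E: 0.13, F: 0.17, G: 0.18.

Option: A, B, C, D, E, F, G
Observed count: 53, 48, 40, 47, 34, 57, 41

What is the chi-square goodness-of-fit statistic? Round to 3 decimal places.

11.782

Expected counts E_i = n·p_i: 320×0.16 = 51.2, 320×0.11 = 35.2, 320×0.12 = 38.4, 320×0.13 = 41.6, 320×0.13 = 41.6, 320×0.17 = 54.4, 320×0.18 = 57.6.
cat         O        E   (O−E)²/E
A          53     51.2     0.0633
B          48     35.2     4.6545
C          40     38.4     0.0667
D          47     41.6     0.7010
E          34     41.6     1.3885
F          57     54.4     0.1243
G          41     57.6     4.7840
Sum = 11.782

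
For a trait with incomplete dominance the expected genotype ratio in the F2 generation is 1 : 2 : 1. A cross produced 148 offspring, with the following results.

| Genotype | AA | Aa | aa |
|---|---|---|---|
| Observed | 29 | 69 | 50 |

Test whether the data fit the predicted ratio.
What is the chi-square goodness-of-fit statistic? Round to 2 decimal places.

6.64

Ratio total = 4. Expected counts: 148×1/4 = 37, 148×2/4 = 74, 148×1/4 = 37.
χ² = (29−37)²/37 + (69−74)²/74 + (50−37)²/37
   = 1.730 + 0.338 + 4.568
Sum = 6.64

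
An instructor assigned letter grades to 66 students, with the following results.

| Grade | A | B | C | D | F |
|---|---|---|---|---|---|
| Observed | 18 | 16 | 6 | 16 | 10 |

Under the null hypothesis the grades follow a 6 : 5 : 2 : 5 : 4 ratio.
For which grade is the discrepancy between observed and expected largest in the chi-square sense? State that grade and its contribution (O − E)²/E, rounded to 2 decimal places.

Ratio total = 22. Expected counts: 66×6/22 = 18, 66×5/22 = 15, 66×2/22 = 6, 66×5/22 = 15, 66×4/22 = 12.
A: (18 − 18)²/18 = 0/18 = 0.000
B: (16 − 15)²/15 = 1/15 = 0.067
C: (6 − 6)²/6 = 0/6 = 0.000
D: (16 − 15)²/15 = 1/15 = 0.067
F: (10 − 12)²/12 = 4/12 = 0.333
The largest term is for F: 0.33.

F, 0.33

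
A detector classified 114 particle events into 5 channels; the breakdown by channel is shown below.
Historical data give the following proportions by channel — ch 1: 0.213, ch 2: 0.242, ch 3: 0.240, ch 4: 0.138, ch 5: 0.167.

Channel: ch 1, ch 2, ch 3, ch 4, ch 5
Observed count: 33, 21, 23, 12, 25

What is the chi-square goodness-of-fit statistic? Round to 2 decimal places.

Expected counts E_i = n·p_i: 114×0.213 = 24.282, 114×0.242 = 27.588, 114×0.240 = 27.36, 114×0.138 = 15.732, 114×0.167 = 19.038.
ch 1: (33 − 24.282)²/24.282 = 76.003524/24.282 = 3.130
ch 2: (21 − 27.588)²/27.588 = 43.401744/27.588 = 1.573
ch 3: (23 − 27.36)²/27.36 = 19.0096/27.36 = 0.695
ch 4: (12 − 15.732)²/15.732 = 13.927824/15.732 = 0.885
ch 5: (25 − 19.038)²/19.038 = 35.545444/19.038 = 1.867
Sum = 8.15

8.15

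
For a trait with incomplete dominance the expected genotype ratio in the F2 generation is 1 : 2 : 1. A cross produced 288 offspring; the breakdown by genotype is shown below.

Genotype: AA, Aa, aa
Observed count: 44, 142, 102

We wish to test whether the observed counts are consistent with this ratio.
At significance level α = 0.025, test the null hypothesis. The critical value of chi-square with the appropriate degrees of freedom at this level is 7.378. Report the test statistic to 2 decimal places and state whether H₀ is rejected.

Ratio total = 4. Expected counts: 288×1/4 = 72, 288×2/4 = 144, 288×1/4 = 72.
χ² = (44−72)²/72 + (142−144)²/144 + (102−72)²/72
   = 10.889 + 0.028 + 12.500
Sum = 23.42
df = 2. Since 23.42 > 7.378, we reject H₀.

23.42; reject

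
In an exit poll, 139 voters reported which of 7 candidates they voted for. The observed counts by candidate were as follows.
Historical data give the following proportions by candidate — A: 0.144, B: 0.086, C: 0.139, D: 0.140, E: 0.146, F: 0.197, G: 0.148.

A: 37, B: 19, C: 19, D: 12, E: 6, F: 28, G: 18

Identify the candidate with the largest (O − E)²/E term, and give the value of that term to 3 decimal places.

A, 14.411

Expected counts E_i = n·p_i: 139×0.144 = 20.016, 139×0.086 = 11.954, 139×0.139 = 19.321, 139×0.140 = 19.46, 139×0.146 = 20.294, 139×0.197 = 27.383, 139×0.148 = 20.572.
χ² = (37−20.016)²/20.016 + (19−11.954)²/11.954 + (19−19.321)²/19.321 + (12−19.46)²/19.46 + (6−20.294)²/20.294 + (28−27.383)²/27.383 + (18−20.572)²/20.572
   = 14.4113 + 4.1531 + 0.0053 + 2.8598 + 10.0679 + 0.0139 + 0.3216
The largest term is for A: 14.411.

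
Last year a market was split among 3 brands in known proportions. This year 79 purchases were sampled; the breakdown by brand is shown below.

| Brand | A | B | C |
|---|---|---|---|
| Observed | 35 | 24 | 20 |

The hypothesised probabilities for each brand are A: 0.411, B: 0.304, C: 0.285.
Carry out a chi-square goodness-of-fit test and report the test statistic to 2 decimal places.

Expected counts E_i = n·p_i: 79×0.411 = 32.469, 79×0.304 = 24.016, 79×0.285 = 22.515.
A: (35 − 32.469)²/32.469 = 6.405961/32.469 = 0.197
B: (24 − 24.016)²/24.016 = 0.000256/24.016 = 0.000
C: (20 − 22.515)²/22.515 = 6.325225/22.515 = 0.281
Sum = 0.48

0.48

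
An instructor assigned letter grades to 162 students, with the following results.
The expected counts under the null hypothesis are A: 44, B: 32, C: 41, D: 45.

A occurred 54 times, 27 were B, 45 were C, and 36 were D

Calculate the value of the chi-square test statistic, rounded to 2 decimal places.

5.24

A: (54 − 44)²/44 = 100/44 = 2.273
B: (27 − 32)²/32 = 25/32 = 0.781
C: (45 − 41)²/41 = 16/41 = 0.390
D: (36 − 45)²/45 = 81/45 = 1.800
Sum = 5.24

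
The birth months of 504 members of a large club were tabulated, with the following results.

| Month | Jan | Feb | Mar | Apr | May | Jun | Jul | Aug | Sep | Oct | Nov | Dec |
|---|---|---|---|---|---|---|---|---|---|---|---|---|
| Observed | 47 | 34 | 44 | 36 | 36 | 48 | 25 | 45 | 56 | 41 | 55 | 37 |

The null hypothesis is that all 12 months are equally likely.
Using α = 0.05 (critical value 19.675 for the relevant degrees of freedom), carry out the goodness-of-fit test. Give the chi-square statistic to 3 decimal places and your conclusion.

Under H₀ each category has probability 1/12, so each expected count is 504/12 = 42.
cat         O        E   (O−E)²/E
Jan        47       42     0.5952
Feb        34       42     1.5238
Mar        44       42     0.0952
Apr        36       42     0.8571
May        36       42     0.8571
Jun        48       42     0.8571
Jul        25       42     6.8810
Aug        45       42     0.2143
Sep        56       42     4.6667
Oct        41       42     0.0238
Nov        55       42     4.0238
Dec        37       42     0.5952
Sum = 21.190
df = 11. Since 21.190 > 19.675, we reject H₀.

21.190; reject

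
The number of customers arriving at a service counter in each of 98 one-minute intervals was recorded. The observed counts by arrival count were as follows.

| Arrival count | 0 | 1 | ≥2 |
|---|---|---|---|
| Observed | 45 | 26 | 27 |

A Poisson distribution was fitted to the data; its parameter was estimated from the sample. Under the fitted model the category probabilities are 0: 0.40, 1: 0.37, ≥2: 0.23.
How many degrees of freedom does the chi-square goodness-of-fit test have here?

1

There are k = 3 categories and 1 parameter estimated from the data, so df = 3 − 1 − 1 = 1.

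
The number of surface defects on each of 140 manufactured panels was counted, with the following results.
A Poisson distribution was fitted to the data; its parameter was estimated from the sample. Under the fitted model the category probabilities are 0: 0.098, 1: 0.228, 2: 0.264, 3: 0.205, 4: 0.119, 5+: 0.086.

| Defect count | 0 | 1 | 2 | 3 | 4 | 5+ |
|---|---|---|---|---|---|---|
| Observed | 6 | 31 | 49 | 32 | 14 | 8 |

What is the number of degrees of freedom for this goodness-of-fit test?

There are k = 6 categories and 1 parameter estimated from the data, so df = 6 − 1 − 1 = 4.

4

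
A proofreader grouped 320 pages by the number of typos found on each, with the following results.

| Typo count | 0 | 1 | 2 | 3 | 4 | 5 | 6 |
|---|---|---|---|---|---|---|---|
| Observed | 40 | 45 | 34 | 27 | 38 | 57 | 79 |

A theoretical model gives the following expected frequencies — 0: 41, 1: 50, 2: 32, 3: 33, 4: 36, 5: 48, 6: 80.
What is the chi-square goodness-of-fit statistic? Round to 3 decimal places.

cat         O        E   (O−E)²/E
0          40       41     0.0244
1          45       50     0.5000
2          34       32     0.1250
3          27       33     1.0909
4          38       36     0.1111
5          57       48     1.6875
6          79       80     0.0125
Sum = 3.551

3.551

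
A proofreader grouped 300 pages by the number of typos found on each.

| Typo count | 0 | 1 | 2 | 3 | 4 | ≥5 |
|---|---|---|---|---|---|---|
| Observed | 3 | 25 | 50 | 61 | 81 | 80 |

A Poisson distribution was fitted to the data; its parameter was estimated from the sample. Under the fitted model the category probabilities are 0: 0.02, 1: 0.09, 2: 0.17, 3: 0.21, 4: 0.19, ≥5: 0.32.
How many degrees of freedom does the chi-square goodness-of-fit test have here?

4

There are k = 6 categories and 1 parameter estimated from the data, so df = 6 − 1 − 1 = 4.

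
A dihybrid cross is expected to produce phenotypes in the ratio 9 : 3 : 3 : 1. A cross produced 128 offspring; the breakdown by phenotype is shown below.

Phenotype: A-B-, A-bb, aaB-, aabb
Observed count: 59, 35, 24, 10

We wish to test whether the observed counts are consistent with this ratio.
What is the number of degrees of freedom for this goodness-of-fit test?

There are k = 4 categories and no parameters were estimated from the data, so df = 4 − 1 = 3.

3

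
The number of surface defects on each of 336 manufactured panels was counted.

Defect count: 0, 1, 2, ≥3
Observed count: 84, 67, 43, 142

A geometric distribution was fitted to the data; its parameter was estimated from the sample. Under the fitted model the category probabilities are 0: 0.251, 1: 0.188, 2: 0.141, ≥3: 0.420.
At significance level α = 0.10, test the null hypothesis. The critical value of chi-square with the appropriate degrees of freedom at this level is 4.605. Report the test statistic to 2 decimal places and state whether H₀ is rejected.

Expected counts E_i = n·p_i: 336×0.251 = 84.336, 336×0.188 = 63.168, 336×0.141 = 47.376, 336×0.420 = 141.12.
cat         O        E   (O−E)²/E
0          84   84.336      0.001
1          67   63.168      0.232
2          43   47.376      0.404
≥3        142   141.12      0.005
Sum = 0.64
df = 2. Since 0.64 < 4.605, we do not reject H₀.

0.64; do not reject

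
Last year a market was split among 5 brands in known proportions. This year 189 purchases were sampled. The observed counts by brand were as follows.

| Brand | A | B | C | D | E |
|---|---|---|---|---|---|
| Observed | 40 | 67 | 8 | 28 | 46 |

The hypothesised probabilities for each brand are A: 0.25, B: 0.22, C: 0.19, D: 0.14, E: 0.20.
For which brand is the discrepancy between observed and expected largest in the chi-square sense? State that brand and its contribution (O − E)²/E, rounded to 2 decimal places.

C, 21.69

Expected counts E_i = n·p_i: 189×0.25 = 47.25, 189×0.22 = 41.58, 189×0.19 = 35.91, 189×0.14 = 26.46, 189×0.20 = 37.8.
A: (40 − 47.25)²/47.25 = 52.5625/47.25 = 1.112
B: (67 − 41.58)²/41.58 = 646.1764/41.58 = 15.541
C: (8 − 35.91)²/35.91 = 778.9681/35.91 = 21.692
D: (28 − 26.46)²/26.46 = 2.3716/26.46 = 0.090
E: (46 − 37.8)²/37.8 = 67.24/37.8 = 1.779
The largest term is for C: 21.69.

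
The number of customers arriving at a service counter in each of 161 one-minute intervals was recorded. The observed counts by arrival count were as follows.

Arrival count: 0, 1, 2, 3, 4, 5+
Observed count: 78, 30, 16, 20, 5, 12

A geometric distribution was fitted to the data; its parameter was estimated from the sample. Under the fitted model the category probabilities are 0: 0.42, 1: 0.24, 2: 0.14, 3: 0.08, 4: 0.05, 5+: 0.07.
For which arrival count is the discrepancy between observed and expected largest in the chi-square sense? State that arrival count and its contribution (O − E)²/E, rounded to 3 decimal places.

Expected counts E_i = n·p_i: 161×0.42 = 67.62, 161×0.24 = 38.64, 161×0.14 = 22.54, 161×0.08 = 12.88, 161×0.05 = 8.05, 161×0.07 = 11.27.
cat         O        E   (O−E)²/E
0          78    67.62     1.5934
1          30    38.64     1.9319
2          16    22.54     1.8976
3          20    12.88     3.9359
4           5     8.05     1.1556
5+         12    11.27     0.0473
The largest term is for 3: 3.936.

3, 3.936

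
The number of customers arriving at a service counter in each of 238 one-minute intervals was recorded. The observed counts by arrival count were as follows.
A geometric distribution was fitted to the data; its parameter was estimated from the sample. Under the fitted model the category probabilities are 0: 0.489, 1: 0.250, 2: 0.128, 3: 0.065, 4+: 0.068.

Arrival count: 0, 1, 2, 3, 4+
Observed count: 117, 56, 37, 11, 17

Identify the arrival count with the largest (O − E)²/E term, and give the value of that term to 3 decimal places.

2, 1.402

Expected counts E_i = n·p_i: 238×0.489 = 116.382, 238×0.250 = 59.5, 238×0.128 = 30.464, 238×0.065 = 15.47, 238×0.068 = 16.184.
0: (117 − 116.382)²/116.382 = 0.381924/116.382 = 0.0033
1: (56 − 59.5)²/59.5 = 12.25/59.5 = 0.2059
2: (37 − 30.464)²/30.464 = 42.719296/30.464 = 1.4023
3: (11 − 15.47)²/15.47 = 19.9809/15.47 = 1.2916
4+: (17 − 16.184)²/16.184 = 0.665856/16.184 = 0.0411
The largest term is for 2: 1.402.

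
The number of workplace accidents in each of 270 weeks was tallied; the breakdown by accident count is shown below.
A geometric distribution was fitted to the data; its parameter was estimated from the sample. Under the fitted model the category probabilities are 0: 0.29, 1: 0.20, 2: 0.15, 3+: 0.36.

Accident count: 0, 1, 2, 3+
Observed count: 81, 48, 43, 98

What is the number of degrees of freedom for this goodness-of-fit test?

2

There are k = 4 categories and 1 parameter estimated from the data, so df = 4 − 1 − 1 = 2.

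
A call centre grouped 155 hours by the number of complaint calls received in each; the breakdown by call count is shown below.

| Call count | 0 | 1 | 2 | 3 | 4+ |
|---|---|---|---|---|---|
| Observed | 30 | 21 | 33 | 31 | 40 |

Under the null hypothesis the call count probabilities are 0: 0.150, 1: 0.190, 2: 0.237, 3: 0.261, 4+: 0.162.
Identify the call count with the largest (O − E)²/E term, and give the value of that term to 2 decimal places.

4+, 8.83

Expected counts E_i = n·p_i: 155×0.150 = 23.25, 155×0.190 = 29.45, 155×0.237 = 36.735, 155×0.261 = 40.455, 155×0.162 = 25.11.
0: (30 − 23.25)²/23.25 = 45.5625/23.25 = 1.960
1: (21 − 29.45)²/29.45 = 71.4025/29.45 = 2.425
2: (33 − 36.735)²/36.735 = 13.950225/36.735 = 0.380
3: (31 − 40.455)²/40.455 = 89.397025/40.455 = 2.210
4+: (40 − 25.11)²/25.11 = 221.7121/25.11 = 8.830
The largest term is for 4+: 8.83.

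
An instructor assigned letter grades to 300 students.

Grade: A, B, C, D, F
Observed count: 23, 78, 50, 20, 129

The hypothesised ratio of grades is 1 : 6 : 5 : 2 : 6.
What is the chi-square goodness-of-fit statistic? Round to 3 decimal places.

Ratio total = 20. Expected counts: 300×1/20 = 15, 300×6/20 = 90, 300×5/20 = 75, 300×2/20 = 30, 300×6/20 = 90.
A: (23 − 15)²/15 = 64/15 = 4.2667
B: (78 − 90)²/90 = 144/90 = 1.6000
C: (50 − 75)²/75 = 625/75 = 8.3333
D: (20 − 30)²/30 = 100/30 = 3.3333
F: (129 − 90)²/90 = 1521/90 = 16.9000
Sum = 34.433

34.433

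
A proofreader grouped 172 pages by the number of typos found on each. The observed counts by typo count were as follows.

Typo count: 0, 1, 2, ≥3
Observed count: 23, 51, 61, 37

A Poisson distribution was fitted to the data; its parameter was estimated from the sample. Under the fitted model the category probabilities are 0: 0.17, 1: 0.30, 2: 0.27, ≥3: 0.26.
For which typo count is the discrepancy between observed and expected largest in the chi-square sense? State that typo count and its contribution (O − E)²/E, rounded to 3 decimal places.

2, 4.565

Expected counts E_i = n·p_i: 172×0.17 = 29.24, 172×0.30 = 51.6, 172×0.27 = 46.44, 172×0.26 = 44.72.
cat         O        E   (O−E)²/E
0          23    29.24     1.3317
1          51     51.6     0.0070
2          61    46.44     4.5649
≥3         37    44.72     1.3327
The largest term is for 2: 4.565.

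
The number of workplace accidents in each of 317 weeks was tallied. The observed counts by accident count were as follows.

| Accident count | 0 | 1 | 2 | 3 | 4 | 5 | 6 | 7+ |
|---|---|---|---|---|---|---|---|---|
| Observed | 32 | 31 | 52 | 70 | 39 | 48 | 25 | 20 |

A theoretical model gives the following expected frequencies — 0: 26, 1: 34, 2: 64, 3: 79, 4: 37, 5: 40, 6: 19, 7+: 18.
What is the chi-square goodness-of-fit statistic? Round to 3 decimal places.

0: (32 − 26)²/26 = 36/26 = 1.3846
1: (31 − 34)²/34 = 9/34 = 0.2647
2: (52 − 64)²/64 = 144/64 = 2.2500
3: (70 − 79)²/79 = 81/79 = 1.0253
4: (39 − 37)²/37 = 4/37 = 0.1081
5: (48 − 40)²/40 = 64/40 = 1.6000
6: (25 − 19)²/19 = 36/19 = 1.8947
7+: (20 − 18)²/18 = 4/18 = 0.2222
Sum = 8.750

8.750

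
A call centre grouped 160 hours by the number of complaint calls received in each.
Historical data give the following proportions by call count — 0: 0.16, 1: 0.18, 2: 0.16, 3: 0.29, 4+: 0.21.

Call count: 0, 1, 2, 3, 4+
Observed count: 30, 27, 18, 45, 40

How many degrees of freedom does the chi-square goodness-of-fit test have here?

4

There are k = 5 categories and no parameters were estimated from the data, so df = 5 − 1 = 4.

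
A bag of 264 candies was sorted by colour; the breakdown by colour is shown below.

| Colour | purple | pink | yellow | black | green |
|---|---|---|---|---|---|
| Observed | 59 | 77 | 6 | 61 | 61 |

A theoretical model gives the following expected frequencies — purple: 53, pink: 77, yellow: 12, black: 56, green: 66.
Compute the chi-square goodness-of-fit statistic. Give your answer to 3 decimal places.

4.504

χ² = (59−53)²/53 + (77−77)²/77 + (6−12)²/12 + (61−56)²/56 + (61−66)²/66
   = 0.6792 + 0.0000 + 3.0000 + 0.4464 + 0.3788
Sum = 4.504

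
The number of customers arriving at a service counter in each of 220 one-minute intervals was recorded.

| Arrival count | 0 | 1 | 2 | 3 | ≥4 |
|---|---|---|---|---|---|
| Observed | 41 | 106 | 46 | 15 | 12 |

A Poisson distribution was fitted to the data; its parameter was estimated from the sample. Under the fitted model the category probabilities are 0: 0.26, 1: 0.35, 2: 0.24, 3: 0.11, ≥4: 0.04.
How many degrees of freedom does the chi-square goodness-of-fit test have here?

3

There are k = 5 categories and 1 parameter estimated from the data, so df = 5 − 1 − 1 = 3.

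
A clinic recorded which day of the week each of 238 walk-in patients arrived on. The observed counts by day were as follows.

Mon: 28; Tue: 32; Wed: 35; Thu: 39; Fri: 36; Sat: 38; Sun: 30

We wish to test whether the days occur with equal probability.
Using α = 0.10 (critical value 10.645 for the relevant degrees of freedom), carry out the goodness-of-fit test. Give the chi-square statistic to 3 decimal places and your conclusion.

3.000; do not reject

Expected count for each of the 7 categories: 238/7 = 34.
χ² = (28−34)²/34 + (32−34)²/34 + (35−34)²/34 + (39−34)²/34 + (36−34)²/34 + (38−34)²/34 + (30−34)²/34
   = 1.0588 + 0.1176 + 0.0294 + 0.7353 + 0.1176 + 0.4706 + 0.4706
Sum = 3.000
df = 6. Since 3.000 < 10.645, we do not reject H₀.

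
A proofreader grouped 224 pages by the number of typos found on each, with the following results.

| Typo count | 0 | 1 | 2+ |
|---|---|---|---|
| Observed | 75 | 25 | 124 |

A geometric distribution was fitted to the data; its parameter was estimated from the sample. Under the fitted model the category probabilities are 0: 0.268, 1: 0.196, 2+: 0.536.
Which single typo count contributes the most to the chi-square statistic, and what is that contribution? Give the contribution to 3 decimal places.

Expected counts E_i = n·p_i: 224×0.268 = 60.032, 224×0.196 = 43.904, 224×0.536 = 120.064.
cat         O        E   (O−E)²/E
0          75   60.032     3.7320
1          25   43.904     8.1396
2+        124  120.064     0.1290
The largest term is for 1: 8.140.

1, 8.140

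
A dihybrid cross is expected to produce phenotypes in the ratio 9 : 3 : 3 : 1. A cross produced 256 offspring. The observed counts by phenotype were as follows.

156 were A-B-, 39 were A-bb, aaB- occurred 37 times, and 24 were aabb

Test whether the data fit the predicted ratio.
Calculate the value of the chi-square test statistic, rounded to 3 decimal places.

9.208

Ratio total = 16. Expected counts: 256×9/16 = 144, 256×3/16 = 48, 256×3/16 = 48, 256×1/16 = 16.
χ² = (156−144)²/144 + (39−48)²/48 + (37−48)²/48 + (24−16)²/16
   = 1.0000 + 1.6875 + 2.5208 + 4.0000
Sum = 9.208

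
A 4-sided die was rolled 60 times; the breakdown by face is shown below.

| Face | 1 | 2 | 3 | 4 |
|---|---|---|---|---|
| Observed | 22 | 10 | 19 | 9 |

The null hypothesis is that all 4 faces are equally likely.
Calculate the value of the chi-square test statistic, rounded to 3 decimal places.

Expected count for each of the 4 categories: 60/4 = 15.
χ² = (22−15)²/15 + (10−15)²/15 + (19−15)²/15 + (9−15)²/15
   = 3.2667 + 1.6667 + 1.0667 + 2.4000
Sum = 8.400

8.400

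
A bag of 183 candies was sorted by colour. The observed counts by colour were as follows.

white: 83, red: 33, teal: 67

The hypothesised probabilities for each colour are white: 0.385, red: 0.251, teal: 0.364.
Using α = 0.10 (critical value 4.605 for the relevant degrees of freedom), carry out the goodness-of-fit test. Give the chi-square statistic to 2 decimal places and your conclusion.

5.88; reject

Expected counts E_i = n·p_i: 183×0.385 = 70.455, 183×0.251 = 45.933, 183×0.364 = 66.612.
cat         O        E   (O−E)²/E
white      83   70.455      2.234
red        33   45.933      3.641
teal       67   66.612      0.002
Sum = 5.88
df = 2. Since 5.88 > 4.605, we reject H₀.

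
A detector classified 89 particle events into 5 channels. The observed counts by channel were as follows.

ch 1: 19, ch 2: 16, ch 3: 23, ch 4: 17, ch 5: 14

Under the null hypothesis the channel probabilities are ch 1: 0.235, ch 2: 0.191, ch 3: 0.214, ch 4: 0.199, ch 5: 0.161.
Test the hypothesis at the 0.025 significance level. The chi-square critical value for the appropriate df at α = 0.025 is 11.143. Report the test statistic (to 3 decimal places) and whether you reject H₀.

Expected counts E_i = n·p_i: 89×0.235 = 20.915, 89×0.191 = 16.999, 89×0.214 = 19.046, 89×0.199 = 17.711, 89×0.161 = 14.329.
cat         O        E   (O−E)²/E
ch 1       19   20.915     0.1753
ch 2       16   16.999     0.0587
ch 3       23   19.046     0.8209
ch 4       17   17.711     0.0285
ch 5       14   14.329     0.0076
Sum = 1.091
df = 4. Since 1.091 < 11.143, we do not reject H₀.

1.091; do not reject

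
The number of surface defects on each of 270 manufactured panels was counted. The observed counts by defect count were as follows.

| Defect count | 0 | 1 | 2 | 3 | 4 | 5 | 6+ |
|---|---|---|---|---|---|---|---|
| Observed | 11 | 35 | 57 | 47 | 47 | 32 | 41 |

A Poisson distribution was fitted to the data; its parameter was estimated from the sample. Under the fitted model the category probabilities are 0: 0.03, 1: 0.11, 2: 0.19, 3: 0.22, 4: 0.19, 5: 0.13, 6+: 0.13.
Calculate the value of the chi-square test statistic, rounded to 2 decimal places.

Expected counts E_i = n·p_i: 270×0.03 = 8.1, 270×0.11 = 29.7, 270×0.19 = 51.3, 270×0.22 = 59.4, 270×0.19 = 51.3, 270×0.13 = 35.1, 270×0.13 = 35.1.
0: (11 − 8.1)²/8.1 = 8.41/8.1 = 1.038
1: (35 − 29.7)²/29.7 = 28.09/29.7 = 0.946
2: (57 − 51.3)²/51.3 = 32.49/51.3 = 0.633
3: (47 − 59.4)²/59.4 = 153.76/59.4 = 2.589
4: (47 − 51.3)²/51.3 = 18.49/51.3 = 0.360
5: (32 − 35.1)²/35.1 = 9.61/35.1 = 0.274
6+: (41 − 35.1)²/35.1 = 34.81/35.1 = 0.992
Sum = 6.83

6.83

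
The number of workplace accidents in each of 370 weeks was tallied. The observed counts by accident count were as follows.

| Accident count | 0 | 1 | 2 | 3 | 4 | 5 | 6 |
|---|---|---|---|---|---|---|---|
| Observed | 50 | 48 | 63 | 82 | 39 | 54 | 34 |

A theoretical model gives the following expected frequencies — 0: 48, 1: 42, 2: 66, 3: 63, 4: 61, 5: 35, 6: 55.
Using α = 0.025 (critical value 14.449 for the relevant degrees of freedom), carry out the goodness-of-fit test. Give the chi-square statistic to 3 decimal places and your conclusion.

cat         O        E   (O−E)²/E
0          50       48     0.0833
1          48       42     0.8571
2          63       66     0.1364
3          82       63     5.7302
4          39       61     7.9344
5          54       35    10.3143
6          34       55     8.0182
Sum = 33.074
df = 6. Since 33.074 > 14.449, we reject H₀.

33.074; reject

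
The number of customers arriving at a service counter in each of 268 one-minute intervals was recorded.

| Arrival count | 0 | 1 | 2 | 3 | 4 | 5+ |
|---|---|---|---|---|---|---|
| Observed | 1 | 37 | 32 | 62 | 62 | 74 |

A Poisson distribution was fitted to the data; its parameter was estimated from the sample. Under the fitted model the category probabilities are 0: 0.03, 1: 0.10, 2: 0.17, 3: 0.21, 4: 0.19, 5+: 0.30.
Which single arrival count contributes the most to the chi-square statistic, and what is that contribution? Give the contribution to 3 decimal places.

Expected counts E_i = n·p_i: 268×0.03 = 8.04, 268×0.10 = 26.8, 268×0.17 = 45.56, 268×0.21 = 56.28, 268×0.19 = 50.92, 268×0.30 = 80.4.
χ² = (1−8.04)²/8.04 + (37−26.8)²/26.8 + (32−45.56)²/45.56 + (62−56.28)²/56.28 + (62−50.92)²/50.92 + (74−80.4)²/80.4
   = 6.1644 + 3.8821 + 4.0359 + 0.5814 + 2.4110 + 0.5095
The largest term is for 0: 6.164.

0, 6.164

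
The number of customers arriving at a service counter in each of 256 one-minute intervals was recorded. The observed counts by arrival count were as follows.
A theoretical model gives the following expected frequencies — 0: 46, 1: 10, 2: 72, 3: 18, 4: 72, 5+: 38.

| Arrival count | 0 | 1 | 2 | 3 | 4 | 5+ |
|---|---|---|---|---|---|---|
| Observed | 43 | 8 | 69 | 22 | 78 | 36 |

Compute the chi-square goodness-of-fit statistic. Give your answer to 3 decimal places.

χ² = (43−46)²/46 + (8−10)²/10 + (69−72)²/72 + (22−18)²/18 + (78−72)²/72 + (36−38)²/38
   = 0.1957 + 0.4000 + 0.1250 + 0.8889 + 0.5000 + 0.1053
Sum = 2.215

2.215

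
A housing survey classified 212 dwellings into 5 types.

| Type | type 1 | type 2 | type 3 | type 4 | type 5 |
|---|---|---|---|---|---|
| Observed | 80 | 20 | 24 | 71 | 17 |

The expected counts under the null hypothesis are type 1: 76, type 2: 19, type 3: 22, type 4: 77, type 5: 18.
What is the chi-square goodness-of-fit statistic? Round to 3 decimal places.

cat         O        E   (O−E)²/E
type 1     80       76     0.2105
type 2     20       19     0.0526
type 3     24       22     0.1818
type 4     71       77     0.4675
type 5     17       18     0.0556
Sum = 0.968

0.968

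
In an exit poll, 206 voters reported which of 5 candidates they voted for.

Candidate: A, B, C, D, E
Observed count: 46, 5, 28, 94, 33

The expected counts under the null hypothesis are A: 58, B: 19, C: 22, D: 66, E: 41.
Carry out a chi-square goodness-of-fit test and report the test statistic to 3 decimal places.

27.875

χ² = (46−58)²/58 + (5−19)²/19 + (28−22)²/22 + (94−66)²/66 + (33−41)²/41
   = 2.4828 + 10.3158 + 1.6364 + 11.8788 + 1.5610
Sum = 27.875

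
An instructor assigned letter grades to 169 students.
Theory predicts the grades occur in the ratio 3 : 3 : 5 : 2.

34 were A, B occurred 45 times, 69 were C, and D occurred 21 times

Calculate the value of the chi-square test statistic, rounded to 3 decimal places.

Ratio total = 13. Expected counts: 169×3/13 = 39, 169×3/13 = 39, 169×5/13 = 65, 169×2/13 = 26.
cat         O        E   (O−E)²/E
A          34       39     0.6410
B          45       39     0.9231
C          69       65     0.2462
D          21       26     0.9615
Sum = 2.772

2.772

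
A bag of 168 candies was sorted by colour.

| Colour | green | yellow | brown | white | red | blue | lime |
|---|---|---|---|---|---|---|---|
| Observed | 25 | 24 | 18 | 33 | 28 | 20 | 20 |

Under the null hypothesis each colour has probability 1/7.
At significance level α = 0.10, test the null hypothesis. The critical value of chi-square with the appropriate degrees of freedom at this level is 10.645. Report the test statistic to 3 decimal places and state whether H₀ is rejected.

Under H₀ each category has probability 1/7, so each expected count is 168/7 = 24.
green: (25 − 24)²/24 = 1/24 = 0.0417
yellow: (24 − 24)²/24 = 0/24 = 0.0000
brown: (18 − 24)²/24 = 36/24 = 1.5000
white: (33 − 24)²/24 = 81/24 = 3.3750
red: (28 − 24)²/24 = 16/24 = 0.6667
blue: (20 − 24)²/24 = 16/24 = 0.6667
lime: (20 − 24)²/24 = 16/24 = 0.6667
Sum = 6.917
df = 6. Since 6.917 < 10.645, we do not reject H₀.

6.917; do not reject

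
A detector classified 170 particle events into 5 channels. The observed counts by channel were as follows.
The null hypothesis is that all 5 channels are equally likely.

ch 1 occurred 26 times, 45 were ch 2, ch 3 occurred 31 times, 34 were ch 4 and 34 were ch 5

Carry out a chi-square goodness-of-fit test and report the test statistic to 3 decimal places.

5.706

Expected count for each of the 5 categories: 170/5 = 34.
χ² = (26−34)²/34 + (45−34)²/34 + (31−34)²/34 + (34−34)²/34 + (34−34)²/34
   = 1.8824 + 3.5588 + 0.2647 + 0.0000 + 0.0000
Sum = 5.706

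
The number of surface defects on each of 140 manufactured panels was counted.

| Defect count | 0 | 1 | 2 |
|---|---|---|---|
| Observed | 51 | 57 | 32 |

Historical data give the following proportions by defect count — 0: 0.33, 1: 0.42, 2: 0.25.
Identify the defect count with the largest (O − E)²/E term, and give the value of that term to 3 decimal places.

Expected counts E_i = n·p_i: 140×0.33 = 46.2, 140×0.42 = 58.8, 140×0.25 = 35.
χ² = (51−46.2)²/46.2 + (57−58.8)²/58.8 + (32−35)²/35
   = 0.4987 + 0.0551 + 0.2571
The largest term is for 0: 0.499.

0, 0.499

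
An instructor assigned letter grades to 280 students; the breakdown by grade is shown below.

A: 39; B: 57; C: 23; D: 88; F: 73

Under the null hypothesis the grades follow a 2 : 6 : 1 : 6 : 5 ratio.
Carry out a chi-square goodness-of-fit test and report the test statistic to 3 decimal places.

19.105

Ratio total = 20. Expected counts: 280×2/20 = 28, 280×6/20 = 84, 280×1/20 = 14, 280×6/20 = 84, 280×5/20 = 70.
A: (39 − 28)²/28 = 121/28 = 4.3214
B: (57 − 84)²/84 = 729/84 = 8.6786
C: (23 − 14)²/14 = 81/14 = 5.7857
D: (88 − 84)²/84 = 16/84 = 0.1905
F: (73 − 70)²/70 = 9/70 = 0.1286
Sum = 19.105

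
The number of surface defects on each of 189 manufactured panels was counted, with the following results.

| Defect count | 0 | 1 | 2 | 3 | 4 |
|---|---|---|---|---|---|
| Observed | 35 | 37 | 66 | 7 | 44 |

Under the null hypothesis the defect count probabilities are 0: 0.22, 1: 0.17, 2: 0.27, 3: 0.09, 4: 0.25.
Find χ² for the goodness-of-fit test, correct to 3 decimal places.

Expected counts E_i = n·p_i: 189×0.22 = 41.58, 189×0.17 = 32.13, 189×0.27 = 51.03, 189×0.09 = 17.01, 189×0.25 = 47.25.
0: (35 − 41.58)²/41.58 = 43.2964/41.58 = 1.0413
1: (37 − 32.13)²/32.13 = 23.7169/32.13 = 0.7382
2: (66 − 51.03)²/51.03 = 224.1009/51.03 = 4.3916
3: (7 − 17.01)²/17.01 = 100.2001/17.01 = 5.8907
4: (44 − 47.25)²/47.25 = 10.5625/47.25 = 0.2235
Sum = 12.285

12.285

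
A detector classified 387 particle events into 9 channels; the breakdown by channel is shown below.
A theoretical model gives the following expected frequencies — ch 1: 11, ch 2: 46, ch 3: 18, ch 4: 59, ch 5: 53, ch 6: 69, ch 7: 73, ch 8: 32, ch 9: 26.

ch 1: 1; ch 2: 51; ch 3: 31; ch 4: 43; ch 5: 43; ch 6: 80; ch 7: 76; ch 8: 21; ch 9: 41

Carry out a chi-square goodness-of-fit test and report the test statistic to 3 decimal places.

39.561

ch 1: (1 − 11)²/11 = 100/11 = 9.0909
ch 2: (51 − 46)²/46 = 25/46 = 0.5435
ch 3: (31 − 18)²/18 = 169/18 = 9.3889
ch 4: (43 − 59)²/59 = 256/59 = 4.3390
ch 5: (43 − 53)²/53 = 100/53 = 1.8868
ch 6: (80 − 69)²/69 = 121/69 = 1.7536
ch 7: (76 − 73)²/73 = 9/73 = 0.1233
ch 8: (21 − 32)²/32 = 121/32 = 3.7813
ch 9: (41 − 26)²/26 = 225/26 = 8.6538
Sum = 39.561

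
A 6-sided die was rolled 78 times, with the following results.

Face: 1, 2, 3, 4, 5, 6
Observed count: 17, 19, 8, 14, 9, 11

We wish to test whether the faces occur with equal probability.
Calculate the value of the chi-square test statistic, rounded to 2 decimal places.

7.54

Expected count for each of the 6 categories: 78/6 = 13.
1: (17 − 13)²/13 = 16/13 = 1.231
2: (19 − 13)²/13 = 36/13 = 2.769
3: (8 − 13)²/13 = 25/13 = 1.923
4: (14 − 13)²/13 = 1/13 = 0.077
5: (9 − 13)²/13 = 16/13 = 1.231
6: (11 − 13)²/13 = 4/13 = 0.308
Sum = 7.54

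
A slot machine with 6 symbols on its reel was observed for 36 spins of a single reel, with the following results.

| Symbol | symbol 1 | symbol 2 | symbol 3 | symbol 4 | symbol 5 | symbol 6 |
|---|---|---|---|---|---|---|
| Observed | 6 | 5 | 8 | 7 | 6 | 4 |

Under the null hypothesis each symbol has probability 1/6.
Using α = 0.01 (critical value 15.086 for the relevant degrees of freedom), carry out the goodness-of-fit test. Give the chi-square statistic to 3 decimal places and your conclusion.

1.667; do not reject

Under H₀ each category has probability 1/6, so each expected count is 36/6 = 6.
cat           O        E   (O−E)²/E
symbol 1      6        6     0.0000
symbol 2      5        6     0.1667
symbol 3      8        6     0.6667
symbol 4      7        6     0.1667
symbol 5      6        6     0.0000
symbol 6      4        6     0.6667
Sum = 1.667
df = 5. Since 1.667 < 15.086, we do not reject H₀.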